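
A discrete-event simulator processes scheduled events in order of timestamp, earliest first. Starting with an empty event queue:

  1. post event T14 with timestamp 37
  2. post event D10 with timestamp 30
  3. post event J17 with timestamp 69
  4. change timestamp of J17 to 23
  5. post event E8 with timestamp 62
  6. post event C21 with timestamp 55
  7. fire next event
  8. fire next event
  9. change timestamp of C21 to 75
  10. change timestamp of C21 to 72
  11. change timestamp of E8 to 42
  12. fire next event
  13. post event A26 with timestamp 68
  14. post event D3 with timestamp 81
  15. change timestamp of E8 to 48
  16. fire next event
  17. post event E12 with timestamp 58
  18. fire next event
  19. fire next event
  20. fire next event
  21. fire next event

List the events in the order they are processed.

add T14 (timestamp 37) → {T14:37}
add D10 (timestamp 30) → {D10:30, T14:37}
add J17 (timestamp 69) → {D10:30, T14:37, J17:69}
update J17 to timestamp 23 → {J17:23, D10:30, T14:37}
add E8 (timestamp 62) → {J17:23, D10:30, T14:37, E8:62}
add C21 (timestamp 55) → {J17:23, D10:30, T14:37, C21:55, E8:62}
fire next event → J17; now {D10:30, T14:37, C21:55, E8:62}
fire next event → D10; now {T14:37, C21:55, E8:62}
update C21 to timestamp 75 → {T14:37, E8:62, C21:75}
update C21 to timestamp 72 → {T14:37, E8:62, C21:72}
update E8 to timestamp 42 → {T14:37, E8:42, C21:72}
fire next event → T14; now {E8:42, C21:72}
add A26 (timestamp 68) → {E8:42, A26:68, C21:72}
add D3 (timestamp 81) → {E8:42, A26:68, C21:72, D3:81}
update E8 to timestamp 48 → {E8:48, A26:68, C21:72, D3:81}
fire next event → E8; now {A26:68, C21:72, D3:81}
add E12 (timestamp 58) → {E12:58, A26:68, C21:72, D3:81}
fire next event → E12; now {A26:68, C21:72, D3:81}
fire next event → A26; now {C21:72, D3:81}
fire next event → C21; now {D3:81}
fire next event → D3; now {}

J17 → D10 → T14 → E8 → E12 → A26 → C21 → D3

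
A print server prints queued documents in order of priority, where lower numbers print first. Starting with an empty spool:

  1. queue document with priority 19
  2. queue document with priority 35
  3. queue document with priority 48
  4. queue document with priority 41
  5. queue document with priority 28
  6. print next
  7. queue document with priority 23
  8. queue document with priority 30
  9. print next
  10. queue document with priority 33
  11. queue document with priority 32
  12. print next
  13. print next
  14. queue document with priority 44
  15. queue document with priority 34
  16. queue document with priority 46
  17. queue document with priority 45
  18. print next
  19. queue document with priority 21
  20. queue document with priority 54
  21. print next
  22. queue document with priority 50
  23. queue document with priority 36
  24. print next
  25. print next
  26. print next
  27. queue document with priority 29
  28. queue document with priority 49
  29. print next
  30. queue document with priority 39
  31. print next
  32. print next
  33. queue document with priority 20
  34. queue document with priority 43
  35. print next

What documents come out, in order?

[19, 23, 28, 30, 32, 21, 33, 34, 35, 29, 36, 39, 20]

insert 19 → {19}
insert 35 → {19, 35}
insert 48 → {19, 35, 48}
insert 41 → {19, 35, 41, 48}
insert 28 → {19, 28, 35, 41, 48}
print next → 19; now {28, 35, 41, 48}
insert 23 → {23, 28, 35, 41, 48}
insert 30 → {23, 28, 30, 35, 41, 48}
print next → 23; now {28, 30, 35, 41, 48}
insert 33 → {28, 30, 33, 35, 41, 48}
insert 32 → {28, 30, 32, 33, 35, 41, 48}
print next → 28; now {30, 32, 33, 35, 41, 48}
print next → 30; now {32, 33, 35, 41, 48}
insert 44 → {32, 33, 35, 41, 44, 48}
insert 34 → {32, 33, 34, 35, 41, 44, 48}
insert 46 → {32, 33, 34, 35, 41, 44, 46, 48}
insert 45 → {32, 33, 34, 35, 41, 44, 45, 46, 48}
print next → 32; now {33, 34, 35, 41, 44, 45, 46, 48}
insert 21 → {21, 33, 34, 35, 41, 44, 45, 46, 48}
insert 54 → {21, 33, 34, 35, 41, 44, 45, 46, 48, 54}
print next → 21; now {33, 34, 35, 41, 44, 45, 46, 48, 54}
insert 50 → {33, 34, 35, 41, 44, 45, 46, 48, 50, 54}
insert 36 → {33, 34, 35, 36, 41, 44, 45, 46, 48, 50, 54}
print next → 33; now {34, 35, 36, 41, 44, 45, 46, 48, 50, 54}
print next → 34; now {35, 36, 41, 44, 45, 46, 48, 50, 54}
print next → 35; now {36, 41, 44, 45, 46, 48, 50, 54}
insert 29 → {29, 36, 41, 44, 45, 46, 48, 50, 54}
insert 49 → {29, 36, 41, 44, 45, 46, 48, 49, 50, 54}
print next → 29; now {36, 41, 44, 45, 46, 48, 49, 50, 54}
insert 39 → {36, 39, 41, 44, 45, 46, 48, 49, 50, 54}
print next → 36; now {39, 41, 44, 45, 46, 48, 49, 50, 54}
print next → 39; now {41, 44, 45, 46, 48, 49, 50, 54}
insert 20 → {20, 41, 44, 45, 46, 48, 49, 50, 54}
insert 43 → {20, 41, 43, 44, 45, 46, 48, 49, 50, 54}
print next → 20; now {41, 43, 44, 45, 46, 48, 49, 50, 54}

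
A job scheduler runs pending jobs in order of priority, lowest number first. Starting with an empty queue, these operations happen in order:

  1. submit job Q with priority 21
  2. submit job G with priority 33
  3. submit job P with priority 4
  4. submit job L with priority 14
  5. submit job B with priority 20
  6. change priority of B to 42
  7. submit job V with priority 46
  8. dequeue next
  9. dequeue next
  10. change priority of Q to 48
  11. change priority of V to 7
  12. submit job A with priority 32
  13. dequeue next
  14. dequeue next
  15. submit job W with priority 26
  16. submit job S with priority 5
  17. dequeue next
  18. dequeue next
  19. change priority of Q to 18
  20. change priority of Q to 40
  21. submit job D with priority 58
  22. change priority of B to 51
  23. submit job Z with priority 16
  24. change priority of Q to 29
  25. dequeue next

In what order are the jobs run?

add Q (priority 21) → {Q:21}
add G (priority 33) → {Q:21, G:33}
add P (priority 4) → {P:4, Q:21, G:33}
add L (priority 14) → {P:4, L:14, Q:21, G:33}
add B (priority 20) → {P:4, L:14, B:20, Q:21, G:33}
update B to priority 42 → {P:4, L:14, Q:21, G:33, B:42}
add V (priority 46) → {P:4, L:14, Q:21, G:33, B:42, V:46}
dequeue next → P; now {L:14, Q:21, G:33, B:42, V:46}
dequeue next → L; now {Q:21, G:33, B:42, V:46}
update Q to priority 48 → {G:33, B:42, V:46, Q:48}
update V to priority 7 → {V:7, G:33, B:42, Q:48}
add A (priority 32) → {V:7, A:32, G:33, B:42, Q:48}
dequeue next → V; now {A:32, G:33, B:42, Q:48}
dequeue next → A; now {G:33, B:42, Q:48}
add W (priority 26) → {W:26, G:33, B:42, Q:48}
add S (priority 5) → {S:5, W:26, G:33, B:42, Q:48}
dequeue next → S; now {W:26, G:33, B:42, Q:48}
dequeue next → W; now {G:33, B:42, Q:48}
update Q to priority 18 → {Q:18, G:33, B:42}
update Q to priority 40 → {G:33, Q:40, B:42}
add D (priority 58) → {G:33, Q:40, B:42, D:58}
update B to priority 51 → {G:33, Q:40, B:51, D:58}
add Z (priority 16) → {Z:16, G:33, Q:40, B:51, D:58}
update Q to priority 29 → {Z:16, Q:29, G:33, B:51, D:58}
dequeue next → Z; now {Q:29, G:33, B:51, D:58}

[P, L, V, A, S, W, Z]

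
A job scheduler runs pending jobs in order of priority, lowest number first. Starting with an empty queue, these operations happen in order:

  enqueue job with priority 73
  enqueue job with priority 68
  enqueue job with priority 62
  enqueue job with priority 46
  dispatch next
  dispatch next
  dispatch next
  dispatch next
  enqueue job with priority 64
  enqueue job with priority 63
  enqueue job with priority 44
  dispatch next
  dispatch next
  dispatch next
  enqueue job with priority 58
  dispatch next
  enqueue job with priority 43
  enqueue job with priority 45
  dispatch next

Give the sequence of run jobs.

[46, 62, 68, 73, 44, 63, 64, 58, 43]

insert 73 → {73}
insert 68 → {68, 73}
insert 62 → {62, 68, 73}
insert 46 → {46, 62, 68, 73}
dispatch next → 46; now {62, 68, 73}
dispatch next → 62; now {68, 73}
dispatch next → 68; now {73}
dispatch next → 73; now {}
insert 64 → {64}
insert 63 → {63, 64}
insert 44 → {44, 63, 64}
dispatch next → 44; now {63, 64}
dispatch next → 63; now {64}
dispatch next → 64; now {}
insert 58 → {58}
dispatch next → 58; now {}
insert 43 → {43}
insert 45 → {43, 45}
dispatch next → 43; now {45}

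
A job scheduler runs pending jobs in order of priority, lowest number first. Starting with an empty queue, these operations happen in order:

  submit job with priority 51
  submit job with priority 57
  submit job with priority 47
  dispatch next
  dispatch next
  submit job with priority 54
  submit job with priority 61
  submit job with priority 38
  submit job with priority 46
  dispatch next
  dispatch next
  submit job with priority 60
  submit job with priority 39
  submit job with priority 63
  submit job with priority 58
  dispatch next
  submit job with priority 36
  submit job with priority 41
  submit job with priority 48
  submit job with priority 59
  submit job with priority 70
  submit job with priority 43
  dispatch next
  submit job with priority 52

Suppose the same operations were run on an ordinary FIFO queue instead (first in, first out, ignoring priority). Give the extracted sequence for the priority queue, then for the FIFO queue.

insert 51 → {51}
insert 57 → {51, 57}
insert 47 → {47, 51, 57}
dispatch next → 47; now {51, 57}
dispatch next → 51; now {57}
insert 54 → {54, 57}
insert 61 → {54, 57, 61}
insert 38 → {38, 54, 57, 61}
insert 46 → {38, 46, 54, 57, 61}
dispatch next → 38; now {46, 54, 57, 61}
dispatch next → 46; now {54, 57, 61}
insert 60 → {54, 57, 60, 61}
insert 39 → {39, 54, 57, 60, 61}
insert 63 → {39, 54, 57, 60, 61, 63}
insert 58 → {39, 54, 57, 58, 60, 61, 63}
dispatch next → 39; now {54, 57, 58, 60, 61, 63}
insert 36 → {36, 54, 57, 58, 60, 61, 63}
insert 41 → {36, 41, 54, 57, 58, 60, 61, 63}
insert 48 → {36, 41, 48, 54, 57, 58, 60, 61, 63}
insert 59 → {36, 41, 48, 54, 57, 58, 59, 60, 61, 63}
insert 70 → {36, 41, 48, 54, 57, 58, 59, 60, 61, 63, 70}
insert 43 → {36, 41, 43, 48, 54, 57, 58, 59, 60, 61, 63, 70}
dispatch next → 36; now {41, 43, 48, 54, 57, 58, 59, 60, 61, 63, 70}
insert 52 → {41, 43, 48, 52, 54, 57, 58, 59, 60, 61, 63, 70}

priority queue: 47 → 51 → 38 → 46 → 39 → 36; FIFO queue: 51 → 57 → 47 → 54 → 61 → 38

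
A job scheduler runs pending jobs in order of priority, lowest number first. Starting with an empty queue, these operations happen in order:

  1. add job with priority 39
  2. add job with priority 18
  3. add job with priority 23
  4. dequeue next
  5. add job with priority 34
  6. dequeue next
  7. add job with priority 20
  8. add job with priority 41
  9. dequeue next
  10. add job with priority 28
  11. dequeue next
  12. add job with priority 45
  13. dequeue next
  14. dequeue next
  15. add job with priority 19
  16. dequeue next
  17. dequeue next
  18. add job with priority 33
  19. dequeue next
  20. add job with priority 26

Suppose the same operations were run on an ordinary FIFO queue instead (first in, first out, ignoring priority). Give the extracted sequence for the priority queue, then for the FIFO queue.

insert 39 → {39}
insert 18 → {18, 39}
insert 23 → {18, 23, 39}
dequeue next → 18; now {23, 39}
insert 34 → {23, 34, 39}
dequeue next → 23; now {34, 39}
insert 20 → {20, 34, 39}
insert 41 → {20, 34, 39, 41}
dequeue next → 20; now {34, 39, 41}
insert 28 → {28, 34, 39, 41}
dequeue next → 28; now {34, 39, 41}
insert 45 → {34, 39, 41, 45}
dequeue next → 34; now {39, 41, 45}
dequeue next → 39; now {41, 45}
insert 19 → {19, 41, 45}
dequeue next → 19; now {41, 45}
dequeue next → 41; now {45}
insert 33 → {33, 45}
dequeue next → 33; now {45}
insert 26 → {26, 45}

priority queue: [18, 23, 20, 28, 34, 39, 19, 41, 33]; FIFO queue: 39, 18, 23, 34, 20, 41, 28, 45, 19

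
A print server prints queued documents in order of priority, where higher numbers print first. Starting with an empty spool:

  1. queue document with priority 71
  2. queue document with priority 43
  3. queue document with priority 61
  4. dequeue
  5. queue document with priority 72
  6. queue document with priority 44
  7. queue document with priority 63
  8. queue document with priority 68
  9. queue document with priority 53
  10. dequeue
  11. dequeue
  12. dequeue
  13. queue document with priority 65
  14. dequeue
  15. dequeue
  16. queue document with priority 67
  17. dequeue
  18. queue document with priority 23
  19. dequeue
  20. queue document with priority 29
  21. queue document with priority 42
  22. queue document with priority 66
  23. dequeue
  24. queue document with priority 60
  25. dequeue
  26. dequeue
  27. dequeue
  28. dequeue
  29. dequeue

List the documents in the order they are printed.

71, 72, 68, 63, 65, 61, 67, 53, 66, 60, 44, 43, 42, 29

insert 71 → {71}
insert 43 → {71, 43}
insert 61 → {71, 61, 43}
dequeue → 71; now {61, 43}
insert 72 → {72, 61, 43}
insert 44 → {72, 61, 44, 43}
insert 63 → {72, 63, 61, 44, 43}
insert 68 → {72, 68, 63, 61, 44, 43}
insert 53 → {72, 68, 63, 61, 53, 44, 43}
dequeue → 72; now {68, 63, 61, 53, 44, 43}
dequeue → 68; now {63, 61, 53, 44, 43}
dequeue → 63; now {61, 53, 44, 43}
insert 65 → {65, 61, 53, 44, 43}
dequeue → 65; now {61, 53, 44, 43}
dequeue → 61; now {53, 44, 43}
insert 67 → {67, 53, 44, 43}
dequeue → 67; now {53, 44, 43}
insert 23 → {53, 44, 43, 23}
dequeue → 53; now {44, 43, 23}
insert 29 → {44, 43, 29, 23}
insert 42 → {44, 43, 42, 29, 23}
insert 66 → {66, 44, 43, 42, 29, 23}
dequeue → 66; now {44, 43, 42, 29, 23}
insert 60 → {60, 44, 43, 42, 29, 23}
dequeue → 60; now {44, 43, 42, 29, 23}
dequeue → 44; now {43, 42, 29, 23}
dequeue → 43; now {42, 29, 23}
dequeue → 42; now {29, 23}
dequeue → 29; now {23}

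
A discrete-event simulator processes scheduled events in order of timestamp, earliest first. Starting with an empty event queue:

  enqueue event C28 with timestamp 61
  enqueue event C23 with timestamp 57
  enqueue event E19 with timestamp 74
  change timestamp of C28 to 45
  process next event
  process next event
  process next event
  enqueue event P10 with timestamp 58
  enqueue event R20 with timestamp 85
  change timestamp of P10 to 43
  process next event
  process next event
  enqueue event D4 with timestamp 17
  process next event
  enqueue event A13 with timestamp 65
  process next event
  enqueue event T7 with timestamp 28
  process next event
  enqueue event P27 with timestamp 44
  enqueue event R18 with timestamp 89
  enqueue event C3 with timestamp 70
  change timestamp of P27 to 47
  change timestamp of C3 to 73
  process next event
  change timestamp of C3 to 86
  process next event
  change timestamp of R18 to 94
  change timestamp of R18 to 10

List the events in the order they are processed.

[C28, C23, E19, P10, R20, D4, A13, T7, P27, C3]

add C28 (timestamp 61) → {C28:61}
add C23 (timestamp 57) → {C23:57, C28:61}
add E19 (timestamp 74) → {C23:57, C28:61, E19:74}
update C28 to timestamp 45 → {C28:45, C23:57, E19:74}
process next event → C28; now {C23:57, E19:74}
process next event → C23; now {E19:74}
process next event → E19; now {}
add P10 (timestamp 58) → {P10:58}
add R20 (timestamp 85) → {P10:58, R20:85}
update P10 to timestamp 43 → {P10:43, R20:85}
process next event → P10; now {R20:85}
process next event → R20; now {}
add D4 (timestamp 17) → {D4:17}
process next event → D4; now {}
add A13 (timestamp 65) → {A13:65}
process next event → A13; now {}
add T7 (timestamp 28) → {T7:28}
process next event → T7; now {}
add P27 (timestamp 44) → {P27:44}
add R18 (timestamp 89) → {P27:44, R18:89}
add C3 (timestamp 70) → {P27:44, C3:70, R18:89}
update P27 to timestamp 47 → {P27:47, C3:70, R18:89}
update C3 to timestamp 73 → {P27:47, C3:73, R18:89}
process next event → P27; now {C3:73, R18:89}
update C3 to timestamp 86 → {C3:86, R18:89}
process next event → C3; now {R18:89}
update R18 to timestamp 94 → {R18:94}
update R18 to timestamp 10 → {R18:10}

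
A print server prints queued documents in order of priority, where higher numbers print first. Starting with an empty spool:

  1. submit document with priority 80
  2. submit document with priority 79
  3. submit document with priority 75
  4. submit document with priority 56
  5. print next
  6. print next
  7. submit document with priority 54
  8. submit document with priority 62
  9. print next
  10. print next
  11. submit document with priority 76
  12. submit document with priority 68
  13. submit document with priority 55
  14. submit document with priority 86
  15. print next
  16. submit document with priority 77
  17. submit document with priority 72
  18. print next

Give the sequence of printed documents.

80, 79, 75, 62, 86, 77

insert 80 → {80}
insert 79 → {80, 79}
insert 75 → {80, 79, 75}
insert 56 → {80, 79, 75, 56}
print next → 80; now {79, 75, 56}
print next → 79; now {75, 56}
insert 54 → {75, 56, 54}
insert 62 → {75, 62, 56, 54}
print next → 75; now {62, 56, 54}
print next → 62; now {56, 54}
insert 76 → {76, 56, 54}
insert 68 → {76, 68, 56, 54}
insert 55 → {76, 68, 56, 55, 54}
insert 86 → {86, 76, 68, 56, 55, 54}
print next → 86; now {76, 68, 56, 55, 54}
insert 77 → {77, 76, 68, 56, 55, 54}
insert 72 → {77, 76, 72, 68, 56, 55, 54}
print next → 77; now {76, 72, 68, 56, 55, 54}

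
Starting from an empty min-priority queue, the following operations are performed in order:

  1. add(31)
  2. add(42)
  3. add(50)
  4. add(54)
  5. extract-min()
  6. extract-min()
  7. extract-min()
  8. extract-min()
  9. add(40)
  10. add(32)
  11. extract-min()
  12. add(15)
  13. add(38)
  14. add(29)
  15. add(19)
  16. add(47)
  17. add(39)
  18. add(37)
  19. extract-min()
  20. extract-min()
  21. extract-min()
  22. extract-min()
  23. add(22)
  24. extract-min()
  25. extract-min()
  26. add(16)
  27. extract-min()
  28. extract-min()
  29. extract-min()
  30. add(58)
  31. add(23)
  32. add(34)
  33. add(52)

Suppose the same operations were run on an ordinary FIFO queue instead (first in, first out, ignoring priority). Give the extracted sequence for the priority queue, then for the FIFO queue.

priority queue: 31 → 42 → 50 → 54 → 32 → 15 → 19 → 29 → 37 → 22 → 38 → 16 → 39 → 40; FIFO queue: 31, 42, 50, 54, 40, 32, 15, 38, 29, 19, 47, 39, 37, 22

insert 31 → {31}
insert 42 → {31, 42}
insert 50 → {31, 42, 50}
insert 54 → {31, 42, 50, 54}
extract-min → 31; now {42, 50, 54}
extract-min → 42; now {50, 54}
extract-min → 50; now {54}
extract-min → 54; now {}
insert 40 → {40}
insert 32 → {32, 40}
extract-min → 32; now {40}
insert 15 → {15, 40}
insert 38 → {15, 38, 40}
insert 29 → {15, 29, 38, 40}
insert 19 → {15, 19, 29, 38, 40}
insert 47 → {15, 19, 29, 38, 40, 47}
insert 39 → {15, 19, 29, 38, 39, 40, 47}
insert 37 → {15, 19, 29, 37, 38, 39, 40, 47}
extract-min → 15; now {19, 29, 37, 38, 39, 40, 47}
extract-min → 19; now {29, 37, 38, 39, 40, 47}
extract-min → 29; now {37, 38, 39, 40, 47}
extract-min → 37; now {38, 39, 40, 47}
insert 22 → {22, 38, 39, 40, 47}
extract-min → 22; now {38, 39, 40, 47}
extract-min → 38; now {39, 40, 47}
insert 16 → {16, 39, 40, 47}
extract-min → 16; now {39, 40, 47}
extract-min → 39; now {40, 47}
extract-min → 40; now {47}
insert 58 → {47, 58}
insert 23 → {23, 47, 58}
insert 34 → {23, 34, 47, 58}
insert 52 → {23, 34, 47, 52, 58}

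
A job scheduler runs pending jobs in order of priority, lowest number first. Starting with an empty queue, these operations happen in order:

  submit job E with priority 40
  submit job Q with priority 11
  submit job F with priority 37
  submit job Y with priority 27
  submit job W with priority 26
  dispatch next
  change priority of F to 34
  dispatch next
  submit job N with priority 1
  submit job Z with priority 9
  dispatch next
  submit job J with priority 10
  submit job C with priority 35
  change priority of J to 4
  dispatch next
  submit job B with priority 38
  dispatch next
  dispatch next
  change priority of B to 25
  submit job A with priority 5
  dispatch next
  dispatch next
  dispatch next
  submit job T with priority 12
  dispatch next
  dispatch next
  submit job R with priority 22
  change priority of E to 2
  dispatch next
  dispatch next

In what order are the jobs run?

Q, W, N, J, Z, Y, A, B, F, T, C, E, R

add E (priority 40) → {E:40}
add Q (priority 11) → {Q:11, E:40}
add F (priority 37) → {Q:11, F:37, E:40}
add Y (priority 27) → {Q:11, Y:27, F:37, E:40}
add W (priority 26) → {Q:11, W:26, Y:27, F:37, E:40}
dispatch next → Q; now {W:26, Y:27, F:37, E:40}
update F to priority 34 → {W:26, Y:27, F:34, E:40}
dispatch next → W; now {Y:27, F:34, E:40}
add N (priority 1) → {N:1, Y:27, F:34, E:40}
add Z (priority 9) → {N:1, Z:9, Y:27, F:34, E:40}
dispatch next → N; now {Z:9, Y:27, F:34, E:40}
add J (priority 10) → {Z:9, J:10, Y:27, F:34, E:40}
add C (priority 35) → {Z:9, J:10, Y:27, F:34, C:35, E:40}
update J to priority 4 → {J:4, Z:9, Y:27, F:34, C:35, E:40}
dispatch next → J; now {Z:9, Y:27, F:34, C:35, E:40}
add B (priority 38) → {Z:9, Y:27, F:34, C:35, B:38, E:40}
dispatch next → Z; now {Y:27, F:34, C:35, B:38, E:40}
dispatch next → Y; now {F:34, C:35, B:38, E:40}
update B to priority 25 → {B:25, F:34, C:35, E:40}
add A (priority 5) → {A:5, B:25, F:34, C:35, E:40}
dispatch next → A; now {B:25, F:34, C:35, E:40}
dispatch next → B; now {F:34, C:35, E:40}
dispatch next → F; now {C:35, E:40}
add T (priority 12) → {T:12, C:35, E:40}
dispatch next → T; now {C:35, E:40}
dispatch next → C; now {E:40}
add R (priority 22) → {R:22, E:40}
update E to priority 2 → {E:2, R:22}
dispatch next → E; now {R:22}
dispatch next → R; now {}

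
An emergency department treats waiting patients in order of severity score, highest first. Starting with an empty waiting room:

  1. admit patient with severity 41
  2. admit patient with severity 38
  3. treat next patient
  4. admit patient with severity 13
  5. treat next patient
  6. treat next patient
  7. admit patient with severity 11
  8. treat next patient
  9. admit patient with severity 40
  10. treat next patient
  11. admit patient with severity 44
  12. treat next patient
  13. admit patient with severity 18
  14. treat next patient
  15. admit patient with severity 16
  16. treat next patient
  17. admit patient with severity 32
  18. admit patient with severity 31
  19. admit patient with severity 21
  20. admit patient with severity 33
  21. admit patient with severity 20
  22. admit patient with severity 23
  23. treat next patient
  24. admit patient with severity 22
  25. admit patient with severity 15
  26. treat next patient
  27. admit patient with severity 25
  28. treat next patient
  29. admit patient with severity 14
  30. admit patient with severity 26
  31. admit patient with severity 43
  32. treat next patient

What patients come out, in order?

41 → 38 → 13 → 11 → 40 → 44 → 18 → 16 → 33 → 32 → 31 → 43

insert 41 → {41}
insert 38 → {41, 38}
treat next patient → 41; now {38}
insert 13 → {38, 13}
treat next patient → 38; now {13}
treat next patient → 13; now {}
insert 11 → {11}
treat next patient → 11; now {}
insert 40 → {40}
treat next patient → 40; now {}
insert 44 → {44}
treat next patient → 44; now {}
insert 18 → {18}
treat next patient → 18; now {}
insert 16 → {16}
treat next patient → 16; now {}
insert 32 → {32}
insert 31 → {32, 31}
insert 21 → {32, 31, 21}
insert 33 → {33, 32, 31, 21}
insert 20 → {33, 32, 31, 21, 20}
insert 23 → {33, 32, 31, 23, 21, 20}
treat next patient → 33; now {32, 31, 23, 21, 20}
insert 22 → {32, 31, 23, 22, 21, 20}
insert 15 → {32, 31, 23, 22, 21, 20, 15}
treat next patient → 32; now {31, 23, 22, 21, 20, 15}
insert 25 → {31, 25, 23, 22, 21, 20, 15}
treat next patient → 31; now {25, 23, 22, 21, 20, 15}
insert 14 → {25, 23, 22, 21, 20, 15, 14}
insert 26 → {26, 25, 23, 22, 21, 20, 15, 14}
insert 43 → {43, 26, 25, 23, 22, 21, 20, 15, 14}
treat next patient → 43; now {26, 25, 23, 22, 21, 20, 15, 14}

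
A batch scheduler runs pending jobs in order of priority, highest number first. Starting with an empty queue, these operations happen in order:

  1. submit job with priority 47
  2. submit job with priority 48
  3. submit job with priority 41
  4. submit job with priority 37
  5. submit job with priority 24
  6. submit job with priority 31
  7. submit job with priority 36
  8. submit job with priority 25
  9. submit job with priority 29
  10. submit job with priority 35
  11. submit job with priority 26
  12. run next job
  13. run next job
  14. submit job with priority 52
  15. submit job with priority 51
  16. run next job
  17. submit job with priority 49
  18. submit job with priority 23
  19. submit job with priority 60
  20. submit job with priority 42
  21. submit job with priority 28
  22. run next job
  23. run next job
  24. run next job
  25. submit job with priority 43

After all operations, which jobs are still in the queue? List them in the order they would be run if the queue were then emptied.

insert 47 → {47}
insert 48 → {48, 47}
insert 41 → {48, 47, 41}
insert 37 → {48, 47, 41, 37}
insert 24 → {48, 47, 41, 37, 24}
insert 31 → {48, 47, 41, 37, 31, 24}
insert 36 → {48, 47, 41, 37, 36, 31, 24}
insert 25 → {48, 47, 41, 37, 36, 31, 25, 24}
insert 29 → {48, 47, 41, 37, 36, 31, 29, 25, 24}
insert 35 → {48, 47, 41, 37, 36, 35, 31, 29, 25, 24}
insert 26 → {48, 47, 41, 37, 36, 35, 31, 29, 26, 25, 24}
run next job → 48; now {47, 41, 37, 36, 35, 31, 29, 26, 25, 24}
run next job → 47; now {41, 37, 36, 35, 31, 29, 26, 25, 24}
insert 52 → {52, 41, 37, 36, 35, 31, 29, 26, 25, 24}
insert 51 → {52, 51, 41, 37, 36, 35, 31, 29, 26, 25, 24}
run next job → 52; now {51, 41, 37, 36, 35, 31, 29, 26, 25, 24}
insert 49 → {51, 49, 41, 37, 36, 35, 31, 29, 26, 25, 24}
insert 23 → {51, 49, 41, 37, 36, 35, 31, 29, 26, 25, 24, 23}
insert 60 → {60, 51, 49, 41, 37, 36, 35, 31, 29, 26, 25, 24, 23}
insert 42 → {60, 51, 49, 42, 41, 37, 36, 35, 31, 29, 26, 25, 24, 23}
insert 28 → {60, 51, 49, 42, 41, 37, 36, 35, 31, 29, 28, 26, 25, 24, 23}
run next job → 60; now {51, 49, 42, 41, 37, 36, 35, 31, 29, 28, 26, 25, 24, 23}
run next job → 51; now {49, 42, 41, 37, 36, 35, 31, 29, 28, 26, 25, 24, 23}
run next job → 49; now {42, 41, 37, 36, 35, 31, 29, 28, 26, 25, 24, 23}
insert 43 → {43, 42, 41, 37, 36, 35, 31, 29, 28, 26, 25, 24, 23}

43 → 42 → 41 → 37 → 36 → 35 → 31 → 29 → 28 → 26 → 25 → 24 → 23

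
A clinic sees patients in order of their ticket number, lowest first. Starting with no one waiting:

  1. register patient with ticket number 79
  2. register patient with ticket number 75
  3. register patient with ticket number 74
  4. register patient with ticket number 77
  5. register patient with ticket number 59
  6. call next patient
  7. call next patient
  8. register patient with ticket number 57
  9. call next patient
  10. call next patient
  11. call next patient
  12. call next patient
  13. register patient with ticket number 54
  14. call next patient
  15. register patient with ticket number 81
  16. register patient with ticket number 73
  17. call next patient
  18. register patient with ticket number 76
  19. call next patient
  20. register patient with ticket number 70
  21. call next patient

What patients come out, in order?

59 → 74 → 57 → 75 → 77 → 79 → 54 → 73 → 76 → 70

insert 79 → {79}
insert 75 → {75, 79}
insert 74 → {74, 75, 79}
insert 77 → {74, 75, 77, 79}
insert 59 → {59, 74, 75, 77, 79}
call next patient → 59; now {74, 75, 77, 79}
call next patient → 74; now {75, 77, 79}
insert 57 → {57, 75, 77, 79}
call next patient → 57; now {75, 77, 79}
call next patient → 75; now {77, 79}
call next patient → 77; now {79}
call next patient → 79; now {}
insert 54 → {54}
call next patient → 54; now {}
insert 81 → {81}
insert 73 → {73, 81}
call next patient → 73; now {81}
insert 76 → {76, 81}
call next patient → 76; now {81}
insert 70 → {70, 81}
call next patient → 70; now {81}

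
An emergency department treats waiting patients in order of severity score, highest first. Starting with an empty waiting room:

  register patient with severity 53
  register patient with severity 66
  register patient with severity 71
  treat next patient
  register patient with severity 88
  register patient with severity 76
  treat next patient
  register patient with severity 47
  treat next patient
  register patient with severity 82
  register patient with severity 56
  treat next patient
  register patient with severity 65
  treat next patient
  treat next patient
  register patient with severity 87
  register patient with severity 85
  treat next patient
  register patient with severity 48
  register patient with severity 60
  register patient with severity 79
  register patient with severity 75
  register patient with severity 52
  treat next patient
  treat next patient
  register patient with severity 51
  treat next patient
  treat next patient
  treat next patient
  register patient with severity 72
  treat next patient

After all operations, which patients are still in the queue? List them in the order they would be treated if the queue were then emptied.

53 → 52 → 51 → 48 → 47

insert 53 → {53}
insert 66 → {66, 53}
insert 71 → {71, 66, 53}
treat next patient → 71; now {66, 53}
insert 88 → {88, 66, 53}
insert 76 → {88, 76, 66, 53}
treat next patient → 88; now {76, 66, 53}
insert 47 → {76, 66, 53, 47}
treat next patient → 76; now {66, 53, 47}
insert 82 → {82, 66, 53, 47}
insert 56 → {82, 66, 56, 53, 47}
treat next patient → 82; now {66, 56, 53, 47}
insert 65 → {66, 65, 56, 53, 47}
treat next patient → 66; now {65, 56, 53, 47}
treat next patient → 65; now {56, 53, 47}
insert 87 → {87, 56, 53, 47}
insert 85 → {87, 85, 56, 53, 47}
treat next patient → 87; now {85, 56, 53, 47}
insert 48 → {85, 56, 53, 48, 47}
insert 60 → {85, 60, 56, 53, 48, 47}
insert 79 → {85, 79, 60, 56, 53, 48, 47}
insert 75 → {85, 79, 75, 60, 56, 53, 48, 47}
insert 52 → {85, 79, 75, 60, 56, 53, 52, 48, 47}
treat next patient → 85; now {79, 75, 60, 56, 53, 52, 48, 47}
treat next patient → 79; now {75, 60, 56, 53, 52, 48, 47}
insert 51 → {75, 60, 56, 53, 52, 51, 48, 47}
treat next patient → 75; now {60, 56, 53, 52, 51, 48, 47}
treat next patient → 60; now {56, 53, 52, 51, 48, 47}
treat next patient → 56; now {53, 52, 51, 48, 47}
insert 72 → {72, 53, 52, 51, 48, 47}
treat next patient → 72; now {53, 52, 51, 48, 47}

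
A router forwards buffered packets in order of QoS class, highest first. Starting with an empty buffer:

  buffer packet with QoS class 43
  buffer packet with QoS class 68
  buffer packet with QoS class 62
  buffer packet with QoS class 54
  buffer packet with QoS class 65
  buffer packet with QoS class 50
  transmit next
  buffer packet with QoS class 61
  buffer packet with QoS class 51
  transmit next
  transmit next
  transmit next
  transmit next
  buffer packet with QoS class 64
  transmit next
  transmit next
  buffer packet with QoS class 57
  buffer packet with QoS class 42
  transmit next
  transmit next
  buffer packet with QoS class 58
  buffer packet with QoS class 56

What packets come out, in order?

insert 43 → {43}
insert 68 → {68, 43}
insert 62 → {68, 62, 43}
insert 54 → {68, 62, 54, 43}
insert 65 → {68, 65, 62, 54, 43}
insert 50 → {68, 65, 62, 54, 50, 43}
transmit next → 68; now {65, 62, 54, 50, 43}
insert 61 → {65, 62, 61, 54, 50, 43}
insert 51 → {65, 62, 61, 54, 51, 50, 43}
transmit next → 65; now {62, 61, 54, 51, 50, 43}
transmit next → 62; now {61, 54, 51, 50, 43}
transmit next → 61; now {54, 51, 50, 43}
transmit next → 54; now {51, 50, 43}
insert 64 → {64, 51, 50, 43}
transmit next → 64; now {51, 50, 43}
transmit next → 51; now {50, 43}
insert 57 → {57, 50, 43}
insert 42 → {57, 50, 43, 42}
transmit next → 57; now {50, 43, 42}
transmit next → 50; now {43, 42}
insert 58 → {58, 43, 42}
insert 56 → {58, 56, 43, 42}

[68, 65, 62, 61, 54, 64, 51, 57, 50]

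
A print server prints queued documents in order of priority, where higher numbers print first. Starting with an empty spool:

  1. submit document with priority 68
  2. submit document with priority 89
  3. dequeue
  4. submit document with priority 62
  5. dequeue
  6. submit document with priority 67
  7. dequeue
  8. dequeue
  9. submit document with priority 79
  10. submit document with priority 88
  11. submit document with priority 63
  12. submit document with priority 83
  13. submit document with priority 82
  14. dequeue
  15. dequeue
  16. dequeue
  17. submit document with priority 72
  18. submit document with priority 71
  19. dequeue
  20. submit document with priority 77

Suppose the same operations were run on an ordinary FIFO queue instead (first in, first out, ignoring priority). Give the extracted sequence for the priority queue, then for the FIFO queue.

priority queue: 89 → 68 → 67 → 62 → 88 → 83 → 82 → 79; FIFO queue: [68, 89, 62, 67, 79, 88, 63, 83]

insert 68 → {68}
insert 89 → {89, 68}
dequeue → 89; now {68}
insert 62 → {68, 62}
dequeue → 68; now {62}
insert 67 → {67, 62}
dequeue → 67; now {62}
dequeue → 62; now {}
insert 79 → {79}
insert 88 → {88, 79}
insert 63 → {88, 79, 63}
insert 83 → {88, 83, 79, 63}
insert 82 → {88, 83, 82, 79, 63}
dequeue → 88; now {83, 82, 79, 63}
dequeue → 83; now {82, 79, 63}
dequeue → 82; now {79, 63}
insert 72 → {79, 72, 63}
insert 71 → {79, 72, 71, 63}
dequeue → 79; now {72, 71, 63}
insert 77 → {77, 72, 71, 63}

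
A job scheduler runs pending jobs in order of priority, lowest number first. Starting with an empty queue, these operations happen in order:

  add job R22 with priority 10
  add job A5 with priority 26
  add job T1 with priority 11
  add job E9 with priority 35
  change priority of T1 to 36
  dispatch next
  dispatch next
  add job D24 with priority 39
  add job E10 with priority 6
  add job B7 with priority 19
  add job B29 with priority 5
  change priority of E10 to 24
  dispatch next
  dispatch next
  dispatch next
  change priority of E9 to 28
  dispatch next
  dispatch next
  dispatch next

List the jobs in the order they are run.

[R22, A5, B29, B7, E10, E9, T1, D24]

add R22 (priority 10) → {R22:10}
add A5 (priority 26) → {R22:10, A5:26}
add T1 (priority 11) → {R22:10, T1:11, A5:26}
add E9 (priority 35) → {R22:10, T1:11, A5:26, E9:35}
update T1 to priority 36 → {R22:10, A5:26, E9:35, T1:36}
dispatch next → R22; now {A5:26, E9:35, T1:36}
dispatch next → A5; now {E9:35, T1:36}
add D24 (priority 39) → {E9:35, T1:36, D24:39}
add E10 (priority 6) → {E10:6, E9:35, T1:36, D24:39}
add B7 (priority 19) → {E10:6, B7:19, E9:35, T1:36, D24:39}
add B29 (priority 5) → {B29:5, E10:6, B7:19, E9:35, T1:36, D24:39}
update E10 to priority 24 → {B29:5, B7:19, E10:24, E9:35, T1:36, D24:39}
dispatch next → B29; now {B7:19, E10:24, E9:35, T1:36, D24:39}
dispatch next → B7; now {E10:24, E9:35, T1:36, D24:39}
dispatch next → E10; now {E9:35, T1:36, D24:39}
update E9 to priority 28 → {E9:28, T1:36, D24:39}
dispatch next → E9; now {T1:36, D24:39}
dispatch next → T1; now {D24:39}
dispatch next → D24; now {}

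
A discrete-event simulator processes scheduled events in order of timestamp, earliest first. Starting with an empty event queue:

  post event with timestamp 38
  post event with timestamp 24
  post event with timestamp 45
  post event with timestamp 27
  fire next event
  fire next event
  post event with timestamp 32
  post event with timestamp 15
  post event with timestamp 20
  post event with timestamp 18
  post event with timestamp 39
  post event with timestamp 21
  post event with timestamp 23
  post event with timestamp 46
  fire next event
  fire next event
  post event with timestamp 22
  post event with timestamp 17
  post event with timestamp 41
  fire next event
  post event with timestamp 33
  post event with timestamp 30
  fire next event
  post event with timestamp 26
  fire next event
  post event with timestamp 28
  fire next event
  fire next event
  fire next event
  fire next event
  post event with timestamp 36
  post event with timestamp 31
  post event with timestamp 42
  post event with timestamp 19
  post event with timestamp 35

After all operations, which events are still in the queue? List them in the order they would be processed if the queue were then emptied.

[19, 30, 31, 32, 33, 35, 36, 38, 39, 41, 42, 45, 46]

insert 38 → {38}
insert 24 → {24, 38}
insert 45 → {24, 38, 45}
insert 27 → {24, 27, 38, 45}
fire next event → 24; now {27, 38, 45}
fire next event → 27; now {38, 45}
insert 32 → {32, 38, 45}
insert 15 → {15, 32, 38, 45}
insert 20 → {15, 20, 32, 38, 45}
insert 18 → {15, 18, 20, 32, 38, 45}
insert 39 → {15, 18, 20, 32, 38, 39, 45}
insert 21 → {15, 18, 20, 21, 32, 38, 39, 45}
insert 23 → {15, 18, 20, 21, 23, 32, 38, 39, 45}
insert 46 → {15, 18, 20, 21, 23, 32, 38, 39, 45, 46}
fire next event → 15; now {18, 20, 21, 23, 32, 38, 39, 45, 46}
fire next event → 18; now {20, 21, 23, 32, 38, 39, 45, 46}
insert 22 → {20, 21, 22, 23, 32, 38, 39, 45, 46}
insert 17 → {17, 20, 21, 22, 23, 32, 38, 39, 45, 46}
insert 41 → {17, 20, 21, 22, 23, 32, 38, 39, 41, 45, 46}
fire next event → 17; now {20, 21, 22, 23, 32, 38, 39, 41, 45, 46}
insert 33 → {20, 21, 22, 23, 32, 33, 38, 39, 41, 45, 46}
insert 30 → {20, 21, 22, 23, 30, 32, 33, 38, 39, 41, 45, 46}
fire next event → 20; now {21, 22, 23, 30, 32, 33, 38, 39, 41, 45, 46}
insert 26 → {21, 22, 23, 26, 30, 32, 33, 38, 39, 41, 45, 46}
fire next event → 21; now {22, 23, 26, 30, 32, 33, 38, 39, 41, 45, 46}
insert 28 → {22, 23, 26, 28, 30, 32, 33, 38, 39, 41, 45, 46}
fire next event → 22; now {23, 26, 28, 30, 32, 33, 38, 39, 41, 45, 46}
fire next event → 23; now {26, 28, 30, 32, 33, 38, 39, 41, 45, 46}
fire next event → 26; now {28, 30, 32, 33, 38, 39, 41, 45, 46}
fire next event → 28; now {30, 32, 33, 38, 39, 41, 45, 46}
insert 36 → {30, 32, 33, 36, 38, 39, 41, 45, 46}
insert 31 → {30, 31, 32, 33, 36, 38, 39, 41, 45, 46}
insert 42 → {30, 31, 32, 33, 36, 38, 39, 41, 42, 45, 46}
insert 19 → {19, 30, 31, 32, 33, 36, 38, 39, 41, 42, 45, 46}
insert 35 → {19, 30, 31, 32, 33, 35, 36, 38, 39, 41, 42, 45, 46}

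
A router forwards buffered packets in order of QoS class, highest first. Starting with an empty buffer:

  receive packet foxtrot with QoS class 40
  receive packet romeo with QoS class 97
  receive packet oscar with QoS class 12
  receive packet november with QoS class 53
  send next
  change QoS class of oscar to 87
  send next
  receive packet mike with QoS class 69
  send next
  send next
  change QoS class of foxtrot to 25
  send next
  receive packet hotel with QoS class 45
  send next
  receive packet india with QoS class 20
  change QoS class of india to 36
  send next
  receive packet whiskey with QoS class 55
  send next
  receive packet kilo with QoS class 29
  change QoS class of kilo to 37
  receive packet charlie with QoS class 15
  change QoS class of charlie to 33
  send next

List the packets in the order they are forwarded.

[romeo, oscar, mike, november, foxtrot, hotel, india, whiskey, kilo]

add foxtrot (QoS class 40) → {foxtrot:40}
add romeo (QoS class 97) → {romeo:97, foxtrot:40}
add oscar (QoS class 12) → {romeo:97, foxtrot:40, oscar:12}
add november (QoS class 53) → {romeo:97, november:53, foxtrot:40, oscar:12}
send next → romeo; now {november:53, foxtrot:40, oscar:12}
update oscar to QoS class 87 → {oscar:87, november:53, foxtrot:40}
send next → oscar; now {november:53, foxtrot:40}
add mike (QoS class 69) → {mike:69, november:53, foxtrot:40}
send next → mike; now {november:53, foxtrot:40}
send next → november; now {foxtrot:40}
update foxtrot to QoS class 25 → {foxtrot:25}
send next → foxtrot; now {}
add hotel (QoS class 45) → {hotel:45}
send next → hotel; now {}
add india (QoS class 20) → {india:20}
update india to QoS class 36 → {india:36}
send next → india; now {}
add whiskey (QoS class 55) → {whiskey:55}
send next → whiskey; now {}
add kilo (QoS class 29) → {kilo:29}
update kilo to QoS class 37 → {kilo:37}
add charlie (QoS class 15) → {kilo:37, charlie:15}
update charlie to QoS class 33 → {kilo:37, charlie:33}
send next → kilo; now {charlie:33}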